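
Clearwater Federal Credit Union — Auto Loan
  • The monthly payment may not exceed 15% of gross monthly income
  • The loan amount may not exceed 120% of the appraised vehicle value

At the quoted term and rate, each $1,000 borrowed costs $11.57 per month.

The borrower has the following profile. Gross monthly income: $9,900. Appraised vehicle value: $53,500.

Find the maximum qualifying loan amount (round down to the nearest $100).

Payment cap: 15% × $9,900 = $1,485/month.
At $11.57 per $1,000, that supports 1,485/11.57 × 1,000 ≈ $128,349 → $128,300.
LTV cap: 120% × $53,500 = $64,200 → $64,200.
Binding constraint: loan-to-value.

$64,200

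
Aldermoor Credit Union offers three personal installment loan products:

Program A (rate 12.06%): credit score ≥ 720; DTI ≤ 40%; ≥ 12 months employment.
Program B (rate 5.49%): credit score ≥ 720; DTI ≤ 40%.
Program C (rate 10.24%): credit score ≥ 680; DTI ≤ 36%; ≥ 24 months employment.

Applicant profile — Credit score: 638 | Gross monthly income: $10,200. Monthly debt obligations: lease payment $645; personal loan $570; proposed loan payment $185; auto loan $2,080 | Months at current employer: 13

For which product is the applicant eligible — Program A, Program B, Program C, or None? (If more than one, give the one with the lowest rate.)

None

Total debts = (645 + 570 + 185 + 2,080) = 3,480; DTI = 3,480/10,200 = 34.1%.
Program A: score 638 < 720; DTI 34.1% ≤ 40%; employment 13 ≥ 12 mo → does not qualify.
Program B: score 638 < 720; DTI 34.1% ≤ 40% → does not qualify.
Program C: score 638 < 680; DTI 34.1% ≤ 36%; employment 13 < 24 mo → does not qualify.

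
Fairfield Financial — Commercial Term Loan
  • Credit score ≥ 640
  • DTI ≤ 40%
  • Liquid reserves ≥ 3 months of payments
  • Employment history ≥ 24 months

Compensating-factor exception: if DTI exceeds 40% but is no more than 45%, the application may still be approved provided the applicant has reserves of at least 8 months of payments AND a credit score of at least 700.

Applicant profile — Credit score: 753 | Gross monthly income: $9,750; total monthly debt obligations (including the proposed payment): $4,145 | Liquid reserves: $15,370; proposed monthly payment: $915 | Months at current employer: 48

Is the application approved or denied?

Approved

Credit score 753 ≥ 640 (meets base)
DTI = 4,145/9,750 = 42.5% > 40% — standard DTI limit exceeded.
Liquid reserves cover 15,370/915 = 16.8 months — ≥ 3 required
Employment 48 ≥ 24 months
DTI 42.5% is within the 40%–45% exception band; checking compensating factors.
Reserves 16.8 ≥ 8 months; credit score 753 ≥ 700.
Both override conditions satisfied; DTI exception granted.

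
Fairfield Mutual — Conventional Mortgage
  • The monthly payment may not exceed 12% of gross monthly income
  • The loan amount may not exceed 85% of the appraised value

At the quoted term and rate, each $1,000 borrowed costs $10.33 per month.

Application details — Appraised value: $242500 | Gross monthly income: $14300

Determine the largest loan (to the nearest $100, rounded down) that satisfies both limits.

$166,100

Payment cap: 12% × $14,300 = $1,716/month.
At $10.33 per $1,000, that supports 1,716/10.33 × 1,000 ≈ $166,118 → $166,100.
LTV cap: 85% × $242,500 = $206,125 → $206,100.
Binding constraint: payment-to-income.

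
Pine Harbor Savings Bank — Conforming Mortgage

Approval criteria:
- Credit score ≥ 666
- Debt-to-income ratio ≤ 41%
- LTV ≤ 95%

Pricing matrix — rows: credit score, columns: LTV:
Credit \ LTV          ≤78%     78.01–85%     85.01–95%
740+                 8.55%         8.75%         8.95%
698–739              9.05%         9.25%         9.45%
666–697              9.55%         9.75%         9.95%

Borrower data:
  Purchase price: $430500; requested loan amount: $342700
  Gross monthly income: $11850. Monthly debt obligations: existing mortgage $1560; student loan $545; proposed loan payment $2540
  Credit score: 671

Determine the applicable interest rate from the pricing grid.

Credit score 671 ≥ 666; Total monthly debts = (1,560 + 545 + 2,540) = 4,645. DTI = 4,645/11,850 = 39.2% ≤ 41%
Loan-to-value = 342,700/430,500 = 79.6% — pass (95% max)
Score 671 is in the 666–697 band; LTV 79.6% is in the 78.01–85% band → 9.75%.

9.75%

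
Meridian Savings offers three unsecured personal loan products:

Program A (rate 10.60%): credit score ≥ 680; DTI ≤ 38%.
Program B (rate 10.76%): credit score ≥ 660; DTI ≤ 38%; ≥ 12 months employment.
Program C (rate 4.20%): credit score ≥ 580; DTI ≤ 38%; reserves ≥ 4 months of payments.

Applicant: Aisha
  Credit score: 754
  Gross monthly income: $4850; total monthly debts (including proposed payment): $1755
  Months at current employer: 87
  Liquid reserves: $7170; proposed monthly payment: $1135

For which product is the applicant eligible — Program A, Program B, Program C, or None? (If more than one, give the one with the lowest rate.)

Program C

DTI = 1,755/4,850 = 36.2%.
Reserves = 7,170/1,135 = 6.3 months.
Program A: score 754 ≥ 680; DTI 36.2% ≤ 38% → qualifies.
Program B: score 754 ≥ 660; DTI 36.2% ≤ 38%; employment 87 ≥ 12 mo → qualifies.
Program C: score 754 ≥ 580; DTI 36.2% ≤ 38%; reserves 6.3 ≥ 4 mo → qualifies.
Qualifying: Program A, Program B, Program C. Lowest rate is 4.20% → Program C.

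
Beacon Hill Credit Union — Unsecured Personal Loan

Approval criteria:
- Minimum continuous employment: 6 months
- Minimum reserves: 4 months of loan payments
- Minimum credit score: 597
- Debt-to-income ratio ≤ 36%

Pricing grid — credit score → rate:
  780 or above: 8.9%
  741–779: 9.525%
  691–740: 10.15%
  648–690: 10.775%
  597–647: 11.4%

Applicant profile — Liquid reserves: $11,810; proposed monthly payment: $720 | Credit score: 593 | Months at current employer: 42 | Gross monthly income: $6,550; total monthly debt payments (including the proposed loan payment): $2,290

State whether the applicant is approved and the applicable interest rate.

Credit score 593 < 597 (below minimum)
Liquid reserves cover 11,810/720 = 16.4 months — ≥ 4 required
Debt-to-income = 2,290/6,550 = 35% — meets 36% limit
Employment 42 ≥ 6 months
Not all requirements met → denied.

Denied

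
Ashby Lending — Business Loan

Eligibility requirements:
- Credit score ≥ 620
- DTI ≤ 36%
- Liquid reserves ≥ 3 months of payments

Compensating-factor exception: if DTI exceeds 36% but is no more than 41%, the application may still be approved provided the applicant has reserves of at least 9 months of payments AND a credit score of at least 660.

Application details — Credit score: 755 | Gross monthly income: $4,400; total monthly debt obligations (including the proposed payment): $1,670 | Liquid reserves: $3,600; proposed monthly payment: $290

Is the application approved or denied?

Approved

Credit score 755 ≥ 620 (meets base)
DTI: 1,670 ÷ 4,400 = 38%, over the 36% base limit.
Liquid reserves cover 3,600/290 = 12.4 months — ≥ 3 required
DTI 38% is within the 36%–41% exception band; checking compensating factors.
Override check — reserves: 12.4 mo (ok); score: 755 (ok).
Both override conditions satisfied; DTI exception granted.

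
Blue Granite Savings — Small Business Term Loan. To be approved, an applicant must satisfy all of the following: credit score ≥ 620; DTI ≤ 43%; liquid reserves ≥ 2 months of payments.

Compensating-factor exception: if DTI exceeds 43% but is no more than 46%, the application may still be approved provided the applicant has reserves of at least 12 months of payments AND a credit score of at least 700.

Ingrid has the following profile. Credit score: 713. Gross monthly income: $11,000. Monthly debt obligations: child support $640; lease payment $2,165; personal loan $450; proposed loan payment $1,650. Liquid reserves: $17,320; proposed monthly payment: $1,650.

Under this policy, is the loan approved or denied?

Denied

Credit score 713 ≥ 620 (meets base)
Total debts = (640 + 2,165 + 450 + 1,650) = 4,905. DTI: 4,905 ÷ 11,000 = 44.6%, over the 43% base limit.
Liquid reserves cover 17,320/1,650 = 10.5 months — ≥ 2 required
44.6% falls in the override range (43%–46%), so the compensating-factor test applies.
Reserves 10.5 < 12 months; credit score 713 ≥ 700.
Override conditions not both satisfied; exception does not apply.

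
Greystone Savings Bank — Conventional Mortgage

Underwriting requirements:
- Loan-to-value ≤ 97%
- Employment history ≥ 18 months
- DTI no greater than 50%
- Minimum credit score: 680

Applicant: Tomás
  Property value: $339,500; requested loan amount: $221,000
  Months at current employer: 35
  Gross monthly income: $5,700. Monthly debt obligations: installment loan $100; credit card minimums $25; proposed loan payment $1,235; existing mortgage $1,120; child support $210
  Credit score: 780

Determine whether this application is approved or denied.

Loan-to-value = 221,000/339,500 = 65.1% — pass (97% max)
Employment 35 ≥ 18 months
Total monthly debts = (100 + 25 + 1,235 + 1,120 + 210) = 2,690. Debt-to-income = 2,690/5,700 = 47.2% — meets 50% limit
Credit score 780 ≥ 680 (meets)
All criteria satisfied.

Approved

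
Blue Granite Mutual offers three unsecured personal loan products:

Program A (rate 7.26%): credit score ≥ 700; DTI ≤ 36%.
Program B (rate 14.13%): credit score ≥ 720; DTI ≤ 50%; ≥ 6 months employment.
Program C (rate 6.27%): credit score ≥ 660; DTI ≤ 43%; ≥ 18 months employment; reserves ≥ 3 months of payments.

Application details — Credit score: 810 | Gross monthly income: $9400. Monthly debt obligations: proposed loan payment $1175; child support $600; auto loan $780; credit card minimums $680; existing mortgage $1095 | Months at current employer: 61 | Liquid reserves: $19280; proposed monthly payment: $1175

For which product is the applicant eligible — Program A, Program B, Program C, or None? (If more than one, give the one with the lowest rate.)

Program B

Total debts = (1,175 + 600 + 780 + 680 + 1,095) = 4,330; DTI = 4,330/9,400 = 46.1%.
Reserves = 19,280/1,175 = 16.4 months.
Program A: score 810 ≥ 700; DTI 46.1% > 36% → does not qualify.
Program B: score 810 ≥ 720; DTI 46.1% ≤ 50%; employment 61 ≥ 6 mo → qualifies.
Program C: score 810 ≥ 660; DTI 46.1% > 43%; employment 61 ≥ 18 mo; reserves 16.4 ≥ 3 mo → does not qualify.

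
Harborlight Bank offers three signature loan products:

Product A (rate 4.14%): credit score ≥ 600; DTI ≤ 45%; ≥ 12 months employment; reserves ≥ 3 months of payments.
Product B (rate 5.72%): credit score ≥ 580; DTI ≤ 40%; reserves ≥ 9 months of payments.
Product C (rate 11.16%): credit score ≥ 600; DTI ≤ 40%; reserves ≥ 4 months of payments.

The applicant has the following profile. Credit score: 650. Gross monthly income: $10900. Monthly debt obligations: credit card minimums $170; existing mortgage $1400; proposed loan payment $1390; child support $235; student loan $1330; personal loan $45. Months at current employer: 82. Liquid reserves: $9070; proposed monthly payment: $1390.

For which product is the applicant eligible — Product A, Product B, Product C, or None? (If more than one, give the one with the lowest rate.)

Total debts = (170 + 1,400 + 1,390 + 235 + 1,330 + 45) = 4,570; DTI = 4,570/10,900 = 41.9%.
Reserves = 9,070/1,390 = 6.5 months.
Product A: score 650 ≥ 600; DTI 41.9% ≤ 45%; employment 82 ≥ 12 mo; reserves 6.5 ≥ 3 mo → qualifies.
Product B: score 650 ≥ 580; DTI 41.9% > 40%; reserves 6.5 < 9 mo → does not qualify.
Product C: score 650 ≥ 600; DTI 41.9% > 40%; reserves 6.5 ≥ 4 mo → does not qualify.

Product A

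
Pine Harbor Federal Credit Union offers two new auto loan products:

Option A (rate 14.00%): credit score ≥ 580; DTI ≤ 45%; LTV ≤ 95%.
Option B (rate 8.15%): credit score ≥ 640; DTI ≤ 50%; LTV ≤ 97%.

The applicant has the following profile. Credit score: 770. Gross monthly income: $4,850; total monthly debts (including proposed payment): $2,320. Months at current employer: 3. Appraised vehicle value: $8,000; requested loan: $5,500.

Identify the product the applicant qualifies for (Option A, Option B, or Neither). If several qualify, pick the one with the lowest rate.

DTI = 2,320/4,850 = 47.8%.
LTV = 5,500/8,000 = 68.8%.
Option A: score 770 ≥ 580; DTI 47.8% > 45%; LTV 68.8% ≤ 95% → does not qualify.
Option B: score 770 ≥ 640; DTI 47.8% ≤ 50%; LTV 68.8% ≤ 97% → qualifies.

Option B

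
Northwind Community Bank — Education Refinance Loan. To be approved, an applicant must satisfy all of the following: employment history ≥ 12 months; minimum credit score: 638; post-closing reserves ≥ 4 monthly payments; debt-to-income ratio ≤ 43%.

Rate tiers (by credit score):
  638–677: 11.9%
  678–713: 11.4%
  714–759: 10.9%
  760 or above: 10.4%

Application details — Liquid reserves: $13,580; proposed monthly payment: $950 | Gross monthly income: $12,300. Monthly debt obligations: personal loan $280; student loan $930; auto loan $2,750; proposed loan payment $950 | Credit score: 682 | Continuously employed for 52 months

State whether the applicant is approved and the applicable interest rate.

Approved at 11.4%

Credit score 682 ≥ 638 (meets minimum)
Employment 52 ≥ 12 months
Liquid reserves cover 13,580/950 = 14.3 months — ≥ 4 required
Total monthly debts = (280 + 930 + 2,750 + 950) = 4,910. Debt-to-income = 4,910/12,300 = 39.9% — meets 43% limit
All requirements met. Score 682 falls in the 678–713 tier → 11.4%.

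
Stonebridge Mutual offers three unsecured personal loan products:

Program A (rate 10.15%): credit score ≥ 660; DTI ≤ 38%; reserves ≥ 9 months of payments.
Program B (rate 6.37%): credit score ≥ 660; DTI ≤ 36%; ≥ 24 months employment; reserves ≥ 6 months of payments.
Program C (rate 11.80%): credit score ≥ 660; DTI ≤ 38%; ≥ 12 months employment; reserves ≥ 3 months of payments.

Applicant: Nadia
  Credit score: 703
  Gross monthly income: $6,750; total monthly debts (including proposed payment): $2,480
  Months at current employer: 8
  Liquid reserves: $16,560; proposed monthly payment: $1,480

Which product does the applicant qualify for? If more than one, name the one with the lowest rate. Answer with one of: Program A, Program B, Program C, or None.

DTI = 2,480/6,750 = 36.7%.
Reserves = 16,560/1,480 = 11.2 months.
Program A: score 703 ≥ 660; DTI 36.7% ≤ 38%; reserves 11.2 ≥ 9 mo → qualifies.
Program B: score 703 ≥ 660; DTI 36.7% > 36%; employment 8 < 24 mo; reserves 11.2 ≥ 6 mo → does not qualify.
Program C: score 703 ≥ 660; DTI 36.7% ≤ 38%; employment 8 < 12 mo; reserves 11.2 ≥ 3 mo → does not qualify.

Program A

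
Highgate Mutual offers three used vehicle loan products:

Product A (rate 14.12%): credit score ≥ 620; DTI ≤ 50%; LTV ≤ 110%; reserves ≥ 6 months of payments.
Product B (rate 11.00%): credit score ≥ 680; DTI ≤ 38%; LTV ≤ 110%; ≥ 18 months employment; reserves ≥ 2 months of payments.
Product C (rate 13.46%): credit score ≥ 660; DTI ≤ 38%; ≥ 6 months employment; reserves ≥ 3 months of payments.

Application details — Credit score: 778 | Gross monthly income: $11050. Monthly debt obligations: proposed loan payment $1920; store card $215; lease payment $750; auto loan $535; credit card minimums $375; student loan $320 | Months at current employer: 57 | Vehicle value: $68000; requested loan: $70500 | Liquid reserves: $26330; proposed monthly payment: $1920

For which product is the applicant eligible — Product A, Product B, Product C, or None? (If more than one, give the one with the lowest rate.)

Total debts = (1,920 + 215 + 750 + 535 + 375 + 320) = 4,115; DTI = 4,115/11,050 = 37.2%.
LTV = 70,500/68,000 = 103.7%.
Reserves = 26,330/1,920 = 13.7 months.
Product A: score 778 ≥ 620; DTI 37.2% ≤ 50%; LTV 103.7% ≤ 110%; reserves 13.7 ≥ 6 mo → qualifies.
Product B: score 778 ≥ 680; DTI 37.2% ≤ 38%; LTV 103.7% ≤ 110%; employment 57 ≥ 18 mo; reserves 13.7 ≥ 2 mo → qualifies.
Product C: score 778 ≥ 660; DTI 37.2% ≤ 38%; employment 57 ≥ 6 mo; reserves 13.7 ≥ 3 mo → qualifies.
Qualifying: Product A, Product B, Product C. Lowest rate is 11.00% → Product B.

Product B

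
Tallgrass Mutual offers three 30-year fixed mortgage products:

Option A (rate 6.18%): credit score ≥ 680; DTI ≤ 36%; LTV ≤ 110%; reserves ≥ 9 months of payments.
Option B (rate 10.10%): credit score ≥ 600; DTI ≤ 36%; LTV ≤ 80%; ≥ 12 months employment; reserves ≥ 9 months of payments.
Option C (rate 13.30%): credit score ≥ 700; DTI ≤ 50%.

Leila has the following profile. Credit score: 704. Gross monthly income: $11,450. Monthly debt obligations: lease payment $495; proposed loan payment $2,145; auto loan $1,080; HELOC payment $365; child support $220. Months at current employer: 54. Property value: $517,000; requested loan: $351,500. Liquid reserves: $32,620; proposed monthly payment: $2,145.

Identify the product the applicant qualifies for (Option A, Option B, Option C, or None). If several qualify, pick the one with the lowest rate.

Option C

Total debts = (495 + 2,145 + 1,080 + 365 + 220) = 4,305; DTI = 4,305/11,450 = 37.6%.
LTV = 351,500/517,000 = 68%.
Reserves = 32,620/2,145 = 15.2 months.
Option A: score 704 ≥ 680; DTI 37.6% > 36%; LTV 68% ≤ 110%; reserves 15.2 ≥ 9 mo → does not qualify.
Option B: score 704 ≥ 600; DTI 37.6% > 36%; LTV 68% ≤ 80%; employment 54 ≥ 12 mo; reserves 15.2 ≥ 9 mo → does not qualify.
Option C: score 704 ≥ 700; DTI 37.6% ≤ 50% → qualifies.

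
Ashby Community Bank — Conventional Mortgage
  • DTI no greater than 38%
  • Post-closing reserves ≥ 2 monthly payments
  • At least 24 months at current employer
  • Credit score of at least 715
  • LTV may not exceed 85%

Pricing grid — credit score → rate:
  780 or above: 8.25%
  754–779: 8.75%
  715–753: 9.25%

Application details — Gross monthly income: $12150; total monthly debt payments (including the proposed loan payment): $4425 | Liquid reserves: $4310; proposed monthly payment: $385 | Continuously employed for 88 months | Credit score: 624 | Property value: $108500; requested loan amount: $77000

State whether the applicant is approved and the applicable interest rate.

Credit score 624 < 715 (below minimum)
Employment 88 ≥ 24 months
Reserves = 4,310/385 = 11.2 months ≥ 2
DTI: 4,425 ÷ 12,150 = 36.4%, within the 38% cap
Loan-to-value = 77,000/108,500 = 71% — pass (85% max)
Not all requirements met → denied.

Denied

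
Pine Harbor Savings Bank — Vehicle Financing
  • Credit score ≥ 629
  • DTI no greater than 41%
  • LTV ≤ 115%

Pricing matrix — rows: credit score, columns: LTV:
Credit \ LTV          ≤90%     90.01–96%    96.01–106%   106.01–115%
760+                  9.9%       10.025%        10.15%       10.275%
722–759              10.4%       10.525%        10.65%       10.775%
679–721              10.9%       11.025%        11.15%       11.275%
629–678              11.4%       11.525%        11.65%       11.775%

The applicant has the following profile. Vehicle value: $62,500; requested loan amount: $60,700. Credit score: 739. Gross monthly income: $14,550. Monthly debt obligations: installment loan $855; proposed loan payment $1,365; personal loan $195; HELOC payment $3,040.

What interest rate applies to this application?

10.65%

Credit score 739 ≥ 629; Total monthly debts = (855 + 1,365 + 195 + 3,040) = 5,455. DTI = 5,455/14,550 = 37.5% ≤ 41%
LTV: 60,700 ÷ 62,500 = 97.1%, within 115% cap
Credit 739 → row 722–759; LTV 97.1% → column 96.01–106%. Grid cell → 10.65%.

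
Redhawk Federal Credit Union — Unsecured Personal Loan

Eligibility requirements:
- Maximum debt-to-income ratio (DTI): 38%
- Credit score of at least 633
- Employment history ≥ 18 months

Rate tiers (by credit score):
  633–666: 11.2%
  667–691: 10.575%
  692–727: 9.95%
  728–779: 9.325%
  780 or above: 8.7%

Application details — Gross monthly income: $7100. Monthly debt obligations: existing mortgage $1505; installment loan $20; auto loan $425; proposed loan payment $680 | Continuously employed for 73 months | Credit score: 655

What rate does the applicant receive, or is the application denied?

Approved at 11.2%

Credit score 655 ≥ 633 (meets minimum)
Employment 73 ≥ 18 months
Total monthly debts = (1,505 + 20 + 425 + 680) = 2,630. DTI: 2,630 ÷ 7,100 = 37%, within the 38% cap
All requirements met. Score 655 falls in the 633–666 tier → 11.2%.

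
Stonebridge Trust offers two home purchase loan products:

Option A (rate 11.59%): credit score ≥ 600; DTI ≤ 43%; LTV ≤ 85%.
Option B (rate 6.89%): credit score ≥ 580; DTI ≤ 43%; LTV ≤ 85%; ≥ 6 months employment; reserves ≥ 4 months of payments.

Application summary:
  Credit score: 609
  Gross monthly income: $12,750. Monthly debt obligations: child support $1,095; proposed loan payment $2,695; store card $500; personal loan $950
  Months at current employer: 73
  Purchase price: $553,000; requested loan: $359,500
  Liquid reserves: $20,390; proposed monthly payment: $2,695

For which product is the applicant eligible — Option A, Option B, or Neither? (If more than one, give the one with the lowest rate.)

Total debts = (1,095 + 2,695 + 500 + 950) = 5,240; DTI = 5,240/12,750 = 41.1%.
LTV = 359,500/553,000 = 65%.
Reserves = 20,390/2,695 = 7.6 months.
Option A: score 609 ≥ 600; DTI 41.1% ≤ 43%; LTV 65% ≤ 85% → qualifies.
Option B: score 609 ≥ 580; DTI 41.1% ≤ 43%; LTV 65% ≤ 85%; employment 73 ≥ 6 mo; reserves 7.6 ≥ 4 mo → qualifies.
Qualifying: Option A, Option B. Lowest rate is 6.89% → Option B.

Option B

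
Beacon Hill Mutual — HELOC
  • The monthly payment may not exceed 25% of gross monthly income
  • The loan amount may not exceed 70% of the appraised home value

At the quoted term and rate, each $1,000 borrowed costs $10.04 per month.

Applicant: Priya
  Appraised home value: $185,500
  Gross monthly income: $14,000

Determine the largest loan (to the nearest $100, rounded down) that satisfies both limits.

Payment cap: 25% × $14,000 = $3,500/month.
At $10.04 per $1,000, that supports 3,500/10.04 × 1,000 ≈ $348,605 → $348,600.
LTV cap: 70% × $185,500 = $129,850 → $129,800.
Binding constraint: loan-to-value.

$129,800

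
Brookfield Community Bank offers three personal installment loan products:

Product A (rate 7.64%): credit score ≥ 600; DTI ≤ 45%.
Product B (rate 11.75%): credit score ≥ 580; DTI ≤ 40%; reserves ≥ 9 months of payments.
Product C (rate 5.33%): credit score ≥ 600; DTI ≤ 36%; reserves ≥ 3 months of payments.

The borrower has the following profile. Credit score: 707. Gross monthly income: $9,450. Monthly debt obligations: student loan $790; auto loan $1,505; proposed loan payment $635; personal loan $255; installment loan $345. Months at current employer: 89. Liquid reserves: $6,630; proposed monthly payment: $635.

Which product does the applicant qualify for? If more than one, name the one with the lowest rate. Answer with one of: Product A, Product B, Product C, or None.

Product A

Total debts = (790 + 1,505 + 635 + 255 + 345) = 3,530; DTI = 3,530/9,450 = 37.4%.
Reserves = 6,630/635 = 10.4 months.
Product A: score 707 ≥ 600; DTI 37.4% ≤ 45% → qualifies.
Product B: score 707 ≥ 580; DTI 37.4% ≤ 40%; reserves 10.4 ≥ 9 mo → qualifies.
Product C: score 707 ≥ 600; DTI 37.4% > 36%; reserves 10.4 ≥ 3 mo → does not qualify.
Qualifying: Product A, Product B. Lowest rate is 7.64% → Product A.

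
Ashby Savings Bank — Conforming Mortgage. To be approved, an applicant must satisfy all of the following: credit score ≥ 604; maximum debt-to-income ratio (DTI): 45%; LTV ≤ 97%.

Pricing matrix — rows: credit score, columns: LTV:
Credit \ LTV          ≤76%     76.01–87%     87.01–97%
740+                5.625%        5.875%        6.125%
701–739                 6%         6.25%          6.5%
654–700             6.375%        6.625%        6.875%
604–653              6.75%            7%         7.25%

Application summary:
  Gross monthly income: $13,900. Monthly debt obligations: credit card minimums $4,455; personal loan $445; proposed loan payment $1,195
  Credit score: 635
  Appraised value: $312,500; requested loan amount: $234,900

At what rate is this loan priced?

6.75%

Credit score 635 ≥ 604; Total monthly debts = (4,455 + 445 + 1,195) = 6,095. DTI = 6,095/13,900 = 43.8% ≤ 45%
Loan-to-value = 234,900/312,500 = 75.2% — pass (97% max)
Row: 635 falls in 604–653. Column: 75.2% falls in ≤76%. Rate = 6.75%.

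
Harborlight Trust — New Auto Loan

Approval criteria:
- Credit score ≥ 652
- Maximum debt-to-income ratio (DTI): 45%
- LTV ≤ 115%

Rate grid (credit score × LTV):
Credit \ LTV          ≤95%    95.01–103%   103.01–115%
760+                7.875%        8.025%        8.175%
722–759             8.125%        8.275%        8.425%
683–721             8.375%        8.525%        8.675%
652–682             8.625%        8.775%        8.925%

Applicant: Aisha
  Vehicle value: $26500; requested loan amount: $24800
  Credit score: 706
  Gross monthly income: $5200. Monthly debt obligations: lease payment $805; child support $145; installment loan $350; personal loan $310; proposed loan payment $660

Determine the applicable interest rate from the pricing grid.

Credit score 706 ≥ 652; Total monthly debts = (805 + 145 + 350 + 310 + 660) = 2,270. DTI = 2,270/5,200 = 43.7% ≤ 45%
LTV: 24,800 ÷ 26,500 = 93.6%, within 115% cap
Row: 706 falls in 683–721. Column: 93.6% falls in ≤95%. Rate = 8.375%.

8.375%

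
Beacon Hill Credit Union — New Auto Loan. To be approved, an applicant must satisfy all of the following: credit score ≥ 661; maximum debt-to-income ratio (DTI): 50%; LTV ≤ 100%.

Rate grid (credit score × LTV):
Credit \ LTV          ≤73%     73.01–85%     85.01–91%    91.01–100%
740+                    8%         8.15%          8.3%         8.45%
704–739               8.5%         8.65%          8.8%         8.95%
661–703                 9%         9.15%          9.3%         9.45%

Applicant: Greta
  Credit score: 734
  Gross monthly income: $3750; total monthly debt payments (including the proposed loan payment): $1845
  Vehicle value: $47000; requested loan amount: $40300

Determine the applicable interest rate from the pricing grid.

8.8%

Credit score 734 ≥ 661; Debt-to-income = 1,845/3,750 = 49.2% — meets 50% limit
Loan-to-value = 40,300/47,000 = 85.7% — pass (100% max)
Row: 734 falls in 704–739. Column: 85.7% falls in 85.01–91%. Rate = 8.8%.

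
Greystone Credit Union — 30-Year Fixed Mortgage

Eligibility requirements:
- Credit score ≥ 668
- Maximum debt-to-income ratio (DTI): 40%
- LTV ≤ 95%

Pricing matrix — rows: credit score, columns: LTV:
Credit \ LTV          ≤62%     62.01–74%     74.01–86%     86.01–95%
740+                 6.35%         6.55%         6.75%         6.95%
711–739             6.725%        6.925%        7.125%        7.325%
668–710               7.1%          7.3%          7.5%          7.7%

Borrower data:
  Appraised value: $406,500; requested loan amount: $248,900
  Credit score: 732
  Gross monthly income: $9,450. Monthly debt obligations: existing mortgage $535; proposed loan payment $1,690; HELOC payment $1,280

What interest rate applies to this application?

Credit score 732 ≥ 668; Total monthly debts = (535 + 1,690 + 1,280) = 3,505. Debt-to-income = 3,505/9,450 = 37.1% — meets 40% limit
LTV: 248,900 ÷ 406,500 = 61.2%, within 95% cap
Row: 732 falls in 711–739. Column: 61.2% falls in ≤62%. Rate = 6.725%.

6.725%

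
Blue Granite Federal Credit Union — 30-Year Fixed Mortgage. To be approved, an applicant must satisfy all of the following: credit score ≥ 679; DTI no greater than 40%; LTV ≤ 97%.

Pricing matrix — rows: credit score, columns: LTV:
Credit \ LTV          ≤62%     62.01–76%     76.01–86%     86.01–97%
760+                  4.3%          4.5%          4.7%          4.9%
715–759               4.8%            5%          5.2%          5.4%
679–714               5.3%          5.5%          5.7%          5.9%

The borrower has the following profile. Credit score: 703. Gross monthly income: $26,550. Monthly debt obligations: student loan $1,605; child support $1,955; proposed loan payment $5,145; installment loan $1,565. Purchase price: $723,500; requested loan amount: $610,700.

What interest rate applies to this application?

Credit score 703 ≥ 679; Total monthly debts = (1,605 + 1,955 + 5,145 + 1,565) = 10,270. DTI = 10,270/26,550 = 38.7% ≤ 40%
LTV = 610,700/723,500 = 84.4% ≤ 97%
Row: 703 falls in 679–714. Column: 84.4% falls in 76.01–86%. Rate = 5.7%.

5.7%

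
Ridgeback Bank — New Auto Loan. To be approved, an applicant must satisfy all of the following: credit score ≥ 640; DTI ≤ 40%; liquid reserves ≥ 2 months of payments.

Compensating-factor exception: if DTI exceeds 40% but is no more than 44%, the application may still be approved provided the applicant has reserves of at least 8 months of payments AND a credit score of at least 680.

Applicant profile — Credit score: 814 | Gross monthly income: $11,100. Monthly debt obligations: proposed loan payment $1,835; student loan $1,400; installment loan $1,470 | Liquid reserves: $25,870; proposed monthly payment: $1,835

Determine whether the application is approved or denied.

Credit score 814 ≥ 640 (meets base)
Total debts = (1,835 + 1,400 + 1,470) = 4,705. DTI: 4,705 ÷ 11,100 = 42.4%, over the 40% base limit.
Reserves: 25,870 ÷ 1,835 = 14.1 months (meets 2-month minimum)
42.4% falls in the override range (40%–44%), so the compensating-factor test applies.
Override check — reserves: 14.1 mo (ok); score: 814 (ok).
Both override conditions satisfied; DTI exception granted.

Approved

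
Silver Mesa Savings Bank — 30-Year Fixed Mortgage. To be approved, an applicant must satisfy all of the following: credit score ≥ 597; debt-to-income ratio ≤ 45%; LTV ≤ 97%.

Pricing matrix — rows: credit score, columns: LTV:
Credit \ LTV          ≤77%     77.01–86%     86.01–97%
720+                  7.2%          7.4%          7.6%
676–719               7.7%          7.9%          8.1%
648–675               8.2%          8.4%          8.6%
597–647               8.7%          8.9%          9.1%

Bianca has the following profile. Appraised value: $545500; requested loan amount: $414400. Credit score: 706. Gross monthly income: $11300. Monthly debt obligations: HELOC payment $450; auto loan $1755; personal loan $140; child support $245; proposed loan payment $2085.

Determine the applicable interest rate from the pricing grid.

7.7%

Credit score 706 ≥ 597; Total monthly debts = (450 + 1,755 + 140 + 245 + 2,085) = 4,675. DTI: 4,675 ÷ 11,300 = 41.4%, within the 45% cap
Loan-to-value = 414,400/545,500 = 76% — pass (97% max)
Credit 706 → row 676–719; LTV 76% → column ≤77%. Grid cell → 7.7%.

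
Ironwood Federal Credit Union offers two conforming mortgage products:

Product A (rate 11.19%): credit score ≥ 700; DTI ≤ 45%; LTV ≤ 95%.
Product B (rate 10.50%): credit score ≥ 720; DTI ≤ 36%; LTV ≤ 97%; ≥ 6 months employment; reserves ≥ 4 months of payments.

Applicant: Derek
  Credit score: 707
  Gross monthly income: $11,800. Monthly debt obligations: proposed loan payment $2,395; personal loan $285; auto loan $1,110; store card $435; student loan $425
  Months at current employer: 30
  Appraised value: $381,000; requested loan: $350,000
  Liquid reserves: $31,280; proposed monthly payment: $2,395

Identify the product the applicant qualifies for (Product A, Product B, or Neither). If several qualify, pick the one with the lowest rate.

Total debts = (2,395 + 285 + 1,110 + 435 + 425) = 4,650; DTI = 4,650/11,800 = 39.4%.
LTV = 350,000/381,000 = 91.9%.
Reserves = 31,280/2,395 = 13.1 months.
Product A: score 707 ≥ 700; DTI 39.4% ≤ 45%; LTV 91.9% ≤ 95% → qualifies.
Product B: score 707 < 720; DTI 39.4% > 36%; LTV 91.9% ≤ 97%; employment 30 ≥ 6 mo; reserves 13.1 ≥ 4 mo → does not qualify.

Product A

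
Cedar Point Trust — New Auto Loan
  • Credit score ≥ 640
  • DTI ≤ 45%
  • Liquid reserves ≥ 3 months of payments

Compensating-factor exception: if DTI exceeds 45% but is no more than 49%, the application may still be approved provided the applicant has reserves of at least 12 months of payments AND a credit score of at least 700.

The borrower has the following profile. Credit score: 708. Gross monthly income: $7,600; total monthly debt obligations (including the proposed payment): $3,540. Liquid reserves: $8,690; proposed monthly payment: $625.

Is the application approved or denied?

Credit score 708 ≥ 640 (meets base)
DTI = 3,540/7,600 = 46.6% > 45% — standard DTI limit exceeded.
Reserves: 8,690 ÷ 625 = 13.9 months (meets 3-month minimum)
DTI 46.6% is within the 45%–49% exception band; checking compensating factors.
Reserves 13.9 ≥ 12 months; credit score 708 ≥ 700.
Both override conditions satisfied; DTI exception granted.

Approved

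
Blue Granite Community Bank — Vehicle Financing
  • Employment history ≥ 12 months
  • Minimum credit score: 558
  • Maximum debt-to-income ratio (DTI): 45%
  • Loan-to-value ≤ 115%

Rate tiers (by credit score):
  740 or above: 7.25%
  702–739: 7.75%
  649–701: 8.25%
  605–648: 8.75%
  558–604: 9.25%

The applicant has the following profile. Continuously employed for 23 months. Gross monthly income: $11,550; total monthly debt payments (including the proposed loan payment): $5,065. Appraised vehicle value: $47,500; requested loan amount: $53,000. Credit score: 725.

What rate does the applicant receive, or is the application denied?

Approved at 7.75%

Credit score 725 ≥ 558 (meets minimum)
Employment 23 ≥ 12 months
LTV: 53,000 ÷ 47,500 = 111.6%, within 115% cap
DTI = 5,065/11,550 = 43.9% ≤ 45%
All requirements met. Score 725 falls in the 702–739 tier → 7.75%.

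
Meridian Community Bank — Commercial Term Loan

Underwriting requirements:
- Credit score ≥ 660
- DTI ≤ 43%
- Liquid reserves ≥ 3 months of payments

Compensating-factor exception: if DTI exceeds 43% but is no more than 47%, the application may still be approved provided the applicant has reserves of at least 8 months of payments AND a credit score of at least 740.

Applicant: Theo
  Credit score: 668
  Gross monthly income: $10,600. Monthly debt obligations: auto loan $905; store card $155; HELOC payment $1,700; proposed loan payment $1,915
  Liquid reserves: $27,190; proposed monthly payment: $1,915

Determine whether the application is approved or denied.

Credit score 668 ≥ 660 (meets base)
Total debts = (905 + 155 + 1,700 + 1,915) = 4,675. DTI = 4,675/10,600 = 44.1% > 43% — standard DTI limit exceeded.
Liquid reserves cover 27,190/1,915 = 14.2 months — ≥ 3 required
DTI 44.1% is within the 43%–47% exception band; checking compensating factors.
Override check — reserves: 14.2 mo (ok); score: 668 (below 740).
Compensating-factor requirement not fully met.

Denied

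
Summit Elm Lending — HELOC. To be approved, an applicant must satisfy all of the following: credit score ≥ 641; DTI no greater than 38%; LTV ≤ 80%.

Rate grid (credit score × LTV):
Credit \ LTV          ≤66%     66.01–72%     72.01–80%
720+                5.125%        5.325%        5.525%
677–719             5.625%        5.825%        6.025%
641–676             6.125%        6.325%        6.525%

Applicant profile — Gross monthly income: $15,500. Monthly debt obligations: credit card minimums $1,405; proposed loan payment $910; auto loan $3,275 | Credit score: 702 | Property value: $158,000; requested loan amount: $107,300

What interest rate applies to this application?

5.825%

Credit score 702 ≥ 641; Total monthly debts = (1,405 + 910 + 3,275) = 5,590. DTI: 5,590 ÷ 15,500 = 36.1%, within the 38% cap
LTV = 107,300/158,000 = 67.9% ≤ 80%
Score 702 is in the 677–719 band; LTV 67.9% is in the 66.01–72% band → 5.825%.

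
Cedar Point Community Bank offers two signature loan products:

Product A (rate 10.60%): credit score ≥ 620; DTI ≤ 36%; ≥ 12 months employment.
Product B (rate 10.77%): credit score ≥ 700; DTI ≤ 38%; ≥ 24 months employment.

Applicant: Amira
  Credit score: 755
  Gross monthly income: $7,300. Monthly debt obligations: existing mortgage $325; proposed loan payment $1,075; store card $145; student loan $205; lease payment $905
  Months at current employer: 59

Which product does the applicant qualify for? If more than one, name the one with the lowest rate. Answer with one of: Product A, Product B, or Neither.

Product B

Total debts = (325 + 1,075 + 145 + 205 + 905) = 2,655; DTI = 2,655/7,300 = 36.4%.
Product A: score 755 ≥ 620; DTI 36.4% > 36%; employment 59 ≥ 12 mo → does not qualify.
Product B: score 755 ≥ 700; DTI 36.4% ≤ 38%; employment 59 ≥ 24 mo → qualifies.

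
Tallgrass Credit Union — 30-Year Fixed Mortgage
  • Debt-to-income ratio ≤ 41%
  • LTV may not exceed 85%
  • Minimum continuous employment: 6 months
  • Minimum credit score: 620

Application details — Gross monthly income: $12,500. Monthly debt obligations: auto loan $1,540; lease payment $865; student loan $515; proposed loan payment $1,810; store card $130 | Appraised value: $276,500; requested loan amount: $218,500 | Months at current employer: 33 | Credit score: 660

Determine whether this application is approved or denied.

Total monthly debts = (1,540 + 865 + 515 + 1,810 + 130) = 4,860. Debt-to-income = 4,860/12,500 = 38.9% — meets 41% limit
LTV: 218,500 ÷ 276,500 = 79%, within 85% cap
Employment 33 ≥ 6 months
Credit score 660 ≥ 620 (meets)
All criteria satisfied.

Approved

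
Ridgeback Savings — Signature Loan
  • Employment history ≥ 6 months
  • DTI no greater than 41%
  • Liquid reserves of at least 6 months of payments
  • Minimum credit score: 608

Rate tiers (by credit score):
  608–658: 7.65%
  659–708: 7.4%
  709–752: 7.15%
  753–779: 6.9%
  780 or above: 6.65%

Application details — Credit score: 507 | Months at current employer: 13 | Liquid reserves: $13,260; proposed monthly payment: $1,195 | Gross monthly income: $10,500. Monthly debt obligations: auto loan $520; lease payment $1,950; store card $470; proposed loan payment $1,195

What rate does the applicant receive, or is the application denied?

Credit score 507 < 608 (below minimum)
Total monthly debts = (520 + 1,950 + 470 + 1,195) = 4,135. Debt-to-income = 4,135/10,500 = 39.4% — meets 41% limit
Employment 13 ≥ 6 months
Reserves = 13,260/1,195 = 11.1 months ≥ 6
Not all requirements met → denied.

Denied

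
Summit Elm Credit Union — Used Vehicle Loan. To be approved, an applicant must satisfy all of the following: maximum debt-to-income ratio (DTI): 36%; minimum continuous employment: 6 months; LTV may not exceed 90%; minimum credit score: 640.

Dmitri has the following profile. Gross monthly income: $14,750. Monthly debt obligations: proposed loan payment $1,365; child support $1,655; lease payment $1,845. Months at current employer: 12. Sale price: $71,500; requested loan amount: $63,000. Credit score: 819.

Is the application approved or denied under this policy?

Approved

Total monthly debts = (1,365 + 1,655 + 1,845) = 4,865. DTI = 4,865/14,750 = 33% ≤ 36%
Employment 12 ≥ 6 months
LTV = 63,000/71,500 = 88.1% ≤ 90%
Credit score 819 ≥ 640 (meets)
All criteria satisfied.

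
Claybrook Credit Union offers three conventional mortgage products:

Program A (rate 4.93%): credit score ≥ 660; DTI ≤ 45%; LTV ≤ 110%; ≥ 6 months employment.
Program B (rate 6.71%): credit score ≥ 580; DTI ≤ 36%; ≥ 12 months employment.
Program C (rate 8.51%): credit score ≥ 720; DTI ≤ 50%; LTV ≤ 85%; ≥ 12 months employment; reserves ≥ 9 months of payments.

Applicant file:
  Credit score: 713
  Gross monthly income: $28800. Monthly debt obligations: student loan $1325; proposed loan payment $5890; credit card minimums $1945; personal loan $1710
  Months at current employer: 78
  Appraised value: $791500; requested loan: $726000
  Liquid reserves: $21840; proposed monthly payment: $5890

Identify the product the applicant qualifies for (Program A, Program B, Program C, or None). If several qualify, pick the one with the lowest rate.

Total debts = (1,325 + 5,890 + 1,945 + 1,710) = 10,870; DTI = 10,870/28,800 = 37.7%.
LTV = 726,000/791,500 = 91.7%.
Reserves = 21,840/5,890 = 3.7 months.
Program A: score 713 ≥ 660; DTI 37.7% ≤ 45%; LTV 91.7% ≤ 110%; employment 78 ≥ 6 mo → qualifies.
Program B: score 713 ≥ 580; DTI 37.7% > 36%; employment 78 ≥ 12 mo → does not qualify.
Program C: score 713 < 720; DTI 37.7% ≤ 50%; LTV 91.7% > 85%; employment 78 ≥ 12 mo; reserves 3.7 < 9 mo → does not qualify.

Program A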